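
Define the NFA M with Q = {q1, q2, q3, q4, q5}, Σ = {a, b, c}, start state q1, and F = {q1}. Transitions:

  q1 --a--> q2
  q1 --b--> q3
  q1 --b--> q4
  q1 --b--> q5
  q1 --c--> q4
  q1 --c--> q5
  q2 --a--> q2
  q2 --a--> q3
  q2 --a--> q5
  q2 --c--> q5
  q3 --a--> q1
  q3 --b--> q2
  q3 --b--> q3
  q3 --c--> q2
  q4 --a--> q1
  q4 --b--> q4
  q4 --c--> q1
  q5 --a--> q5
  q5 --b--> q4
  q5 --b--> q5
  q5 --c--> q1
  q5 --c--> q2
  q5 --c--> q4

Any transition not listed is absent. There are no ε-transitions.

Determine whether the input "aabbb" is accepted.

Start in {q1}.
Read 'a': {q1} → {q2}.
Read 'a': {q2} → {q2, q3, q5}.
Read 'b': {q2, q3, q5} → {q2, q3, q4, q5}.
Read 'b': {q2, q3, q4, q5} → {q2, q3, q4, q5}.
Read 'b': {q2, q3, q4, q5} → {q2, q3, q4, q5}.
The final set {q2, q3, q4, q5} contains no accepting state.

No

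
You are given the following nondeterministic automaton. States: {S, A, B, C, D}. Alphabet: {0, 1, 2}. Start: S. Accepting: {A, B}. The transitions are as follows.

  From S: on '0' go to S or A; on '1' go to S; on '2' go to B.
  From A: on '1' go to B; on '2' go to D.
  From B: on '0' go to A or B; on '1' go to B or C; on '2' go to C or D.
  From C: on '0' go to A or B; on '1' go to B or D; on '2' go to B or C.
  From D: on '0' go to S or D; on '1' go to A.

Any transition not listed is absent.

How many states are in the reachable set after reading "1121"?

Start in {S}.
Read '1': {S} → {S}.
Read '1': {S} → {S}.
Read '2': {S} → {B}.
Read '1': {B} → {B, C}.
That set has 2 states.

2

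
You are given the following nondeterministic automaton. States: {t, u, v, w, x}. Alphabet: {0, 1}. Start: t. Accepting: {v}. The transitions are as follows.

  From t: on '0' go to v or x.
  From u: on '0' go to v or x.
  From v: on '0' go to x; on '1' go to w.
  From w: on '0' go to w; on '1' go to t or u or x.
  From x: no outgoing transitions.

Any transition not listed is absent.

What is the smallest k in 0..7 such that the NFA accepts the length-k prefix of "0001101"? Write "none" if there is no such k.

Start in {t}.
Read '0': {t} → {v, x}.
None of the earlier sets intersect F, but {v, x} does.

1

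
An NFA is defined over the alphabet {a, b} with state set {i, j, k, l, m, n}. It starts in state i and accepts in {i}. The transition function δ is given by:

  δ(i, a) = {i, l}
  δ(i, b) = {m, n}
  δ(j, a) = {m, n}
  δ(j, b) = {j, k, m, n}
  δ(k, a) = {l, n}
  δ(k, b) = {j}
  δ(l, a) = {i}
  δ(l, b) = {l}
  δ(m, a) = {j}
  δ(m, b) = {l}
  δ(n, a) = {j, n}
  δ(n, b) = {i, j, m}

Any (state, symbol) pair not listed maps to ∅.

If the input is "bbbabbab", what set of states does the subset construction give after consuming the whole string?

{i, j, k, l, m, n}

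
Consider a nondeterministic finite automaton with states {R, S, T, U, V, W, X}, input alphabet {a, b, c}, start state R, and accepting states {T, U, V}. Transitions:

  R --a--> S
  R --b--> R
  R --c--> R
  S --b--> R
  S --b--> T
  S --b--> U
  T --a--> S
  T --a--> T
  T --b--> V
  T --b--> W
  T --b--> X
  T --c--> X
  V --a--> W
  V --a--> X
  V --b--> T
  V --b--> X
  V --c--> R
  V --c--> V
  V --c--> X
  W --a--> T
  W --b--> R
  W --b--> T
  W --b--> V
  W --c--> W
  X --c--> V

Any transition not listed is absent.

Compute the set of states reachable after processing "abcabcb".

Start in {R}.
Read 'a': {R} → {S}.
Read 'b': {S} → {R, T, U}.
Read 'c': {R, T, U} → {R, X}.
Read 'a': {R, X} → {S}.
Read 'b': {S} → {R, T, U}.
Read 'c': {R, T, U} → {R, X}.
Read 'b': {R, X} → {R}.

{R}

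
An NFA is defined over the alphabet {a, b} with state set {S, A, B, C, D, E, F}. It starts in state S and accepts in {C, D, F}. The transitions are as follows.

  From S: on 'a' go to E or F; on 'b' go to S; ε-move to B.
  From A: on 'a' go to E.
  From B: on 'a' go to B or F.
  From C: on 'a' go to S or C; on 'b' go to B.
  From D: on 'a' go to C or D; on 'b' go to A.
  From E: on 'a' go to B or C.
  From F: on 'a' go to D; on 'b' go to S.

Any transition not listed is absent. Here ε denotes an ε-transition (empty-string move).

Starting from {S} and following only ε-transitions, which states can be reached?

{S, B}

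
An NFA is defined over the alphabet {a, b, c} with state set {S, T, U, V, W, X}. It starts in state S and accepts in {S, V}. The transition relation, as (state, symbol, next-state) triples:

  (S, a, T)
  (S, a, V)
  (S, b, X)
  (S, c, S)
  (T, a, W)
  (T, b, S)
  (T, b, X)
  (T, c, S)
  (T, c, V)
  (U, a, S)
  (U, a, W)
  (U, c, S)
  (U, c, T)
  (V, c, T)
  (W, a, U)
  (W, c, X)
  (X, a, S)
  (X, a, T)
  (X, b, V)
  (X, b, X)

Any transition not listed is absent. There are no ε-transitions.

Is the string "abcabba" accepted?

Yes

Start in {S}.
Read 'a': {S} → {T, V}.
Read 'b': {T, V} → {S, X}.
Read 'c': {S, X} → {S}.
Read 'a': {S} → {T, V}.
Read 'b': {T, V} → {S, X}.
Read 'b': {S, X} → {V, X}.
Read 'a': {V, X} → {S, T}.
The final set {S, T} contains the accepting state S.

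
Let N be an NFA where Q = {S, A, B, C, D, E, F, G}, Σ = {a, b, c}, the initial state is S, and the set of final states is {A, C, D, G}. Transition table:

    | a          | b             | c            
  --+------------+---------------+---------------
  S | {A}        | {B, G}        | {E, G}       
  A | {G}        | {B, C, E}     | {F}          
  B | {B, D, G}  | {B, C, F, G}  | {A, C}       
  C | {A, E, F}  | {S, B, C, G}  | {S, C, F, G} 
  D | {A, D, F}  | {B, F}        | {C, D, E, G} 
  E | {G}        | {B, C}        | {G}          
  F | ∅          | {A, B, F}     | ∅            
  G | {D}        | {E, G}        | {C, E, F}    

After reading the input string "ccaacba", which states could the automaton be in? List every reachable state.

Start in {S}.
Read 'c': S→{E, G}; now {E, G}.
Read 'c': E→{G}, G→{C, E, F}; now {C, E, F, G}.
Read 'a': C→{A, E, F}, E→{G}, F→∅, G→{D}; now {A, D, E, F, G}.
Read 'a': A→{G}, D→{A, D, F}, E→{G}, F→∅, G→{D}; now {A, D, F, G}.
Read 'c': A→{F}, D→{C, D, E, G}, F→∅, G→{C, E, F}; now {C, D, E, F, G}.
Read 'b': C→{S, B, C, G}, D→{B, F}, E→{B, C}, F→{A, B, F}, G→{E, G}; now {S, A, B, C, E, F, G}.
Read 'a': S→{A}, A→{G}, B→{B, D, G}, C→{A, E, F}, E→{G}, F→∅, G→{D}; now {A, B, D, E, F, G}.

{A, B, D, E, F, G}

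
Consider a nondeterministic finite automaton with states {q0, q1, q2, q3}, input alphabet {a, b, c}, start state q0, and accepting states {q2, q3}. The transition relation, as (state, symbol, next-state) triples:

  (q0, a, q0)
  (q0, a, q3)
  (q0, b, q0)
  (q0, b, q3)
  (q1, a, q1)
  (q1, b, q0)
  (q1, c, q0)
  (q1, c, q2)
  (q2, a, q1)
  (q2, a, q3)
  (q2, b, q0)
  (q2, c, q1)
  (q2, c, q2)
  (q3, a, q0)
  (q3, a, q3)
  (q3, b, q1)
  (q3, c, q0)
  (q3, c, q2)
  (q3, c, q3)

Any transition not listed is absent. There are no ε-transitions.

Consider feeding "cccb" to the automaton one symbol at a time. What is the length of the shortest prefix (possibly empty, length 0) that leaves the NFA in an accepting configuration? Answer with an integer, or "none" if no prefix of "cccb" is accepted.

Start in {q0}.
Read 'c': {q0} → ∅.
The set is empty and remains empty for the remaining 3 symbols.
No reachable set along the way intersects F.

none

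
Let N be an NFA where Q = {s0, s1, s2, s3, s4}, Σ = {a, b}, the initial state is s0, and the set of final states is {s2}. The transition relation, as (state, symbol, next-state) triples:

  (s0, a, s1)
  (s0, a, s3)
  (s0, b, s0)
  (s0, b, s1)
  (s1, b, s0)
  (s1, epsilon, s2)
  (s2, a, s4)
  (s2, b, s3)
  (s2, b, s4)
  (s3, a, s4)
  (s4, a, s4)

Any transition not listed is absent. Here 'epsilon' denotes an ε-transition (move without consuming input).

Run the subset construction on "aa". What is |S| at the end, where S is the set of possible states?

1

Start in {s0}.
Read 'a': {s0} → {s1, s2, s3}.
Read 'a': {s1, s2, s3} → {s4}.
That set has 1 state.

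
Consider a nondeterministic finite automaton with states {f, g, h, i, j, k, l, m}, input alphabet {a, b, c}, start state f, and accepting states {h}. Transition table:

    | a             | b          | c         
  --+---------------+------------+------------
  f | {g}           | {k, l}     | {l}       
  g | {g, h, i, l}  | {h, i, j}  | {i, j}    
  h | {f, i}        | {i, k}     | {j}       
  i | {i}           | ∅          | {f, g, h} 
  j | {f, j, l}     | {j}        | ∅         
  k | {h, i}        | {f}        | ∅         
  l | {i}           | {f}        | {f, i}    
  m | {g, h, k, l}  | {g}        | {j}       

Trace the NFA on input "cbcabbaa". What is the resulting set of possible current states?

∅

Start in {f}.
Read 'c': f→{l}; now {l}.
Read 'b': l→{f}; now {f}.
Read 'c': f→{l}; now {l}.
Read 'a': l→{i}; now {i}.
Read 'b': i→∅; now ∅.
The set is empty and remains empty for the remaining 3 symbols.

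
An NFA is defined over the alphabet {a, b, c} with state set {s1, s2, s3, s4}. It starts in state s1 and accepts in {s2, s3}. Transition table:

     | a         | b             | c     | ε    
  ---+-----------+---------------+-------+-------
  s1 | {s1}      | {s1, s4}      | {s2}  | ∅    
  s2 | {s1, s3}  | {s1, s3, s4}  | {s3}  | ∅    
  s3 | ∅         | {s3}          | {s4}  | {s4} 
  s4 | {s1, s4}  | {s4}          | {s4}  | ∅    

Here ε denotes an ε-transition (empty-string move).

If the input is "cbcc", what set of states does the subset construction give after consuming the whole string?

Start in {s1}.
Read 'c': s1→{s2}; now {s2}.
Read 'b': s2→{s1, s3, s4}; now {s1, s3, s4}.
Read 'c': s1→{s2}, s3→{s4}, s4→{s4}; now {s2, s4}.
Read 'c': s2→{s3}, s4→{s4}; now {s3, s4}.

{s3, s4}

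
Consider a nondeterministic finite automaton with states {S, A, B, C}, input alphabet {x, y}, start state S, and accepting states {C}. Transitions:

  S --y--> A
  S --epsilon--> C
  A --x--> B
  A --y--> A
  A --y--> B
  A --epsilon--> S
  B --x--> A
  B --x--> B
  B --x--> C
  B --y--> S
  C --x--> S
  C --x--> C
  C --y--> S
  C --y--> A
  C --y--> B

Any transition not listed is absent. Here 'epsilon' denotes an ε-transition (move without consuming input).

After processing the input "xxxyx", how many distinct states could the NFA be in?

4

Start: ε-closure({S}) = {S, C}.
Read 'x': S→∅, C→{S, C}; now {S, C}.
Read 'x': S→∅, C→{S, C}; now {S, C}.
Read 'x': S→∅, C→{S, C}; now {S, C}.
Read 'y': S→{A}, C→{S, A, B}; union {S, A, B}; ε-closure = {S, A, B, C}.
Read 'x': S→∅, A→{B}, B→{A, B, C}, C→{S, C}; now {S, A, B, C}.
That set has 4 states.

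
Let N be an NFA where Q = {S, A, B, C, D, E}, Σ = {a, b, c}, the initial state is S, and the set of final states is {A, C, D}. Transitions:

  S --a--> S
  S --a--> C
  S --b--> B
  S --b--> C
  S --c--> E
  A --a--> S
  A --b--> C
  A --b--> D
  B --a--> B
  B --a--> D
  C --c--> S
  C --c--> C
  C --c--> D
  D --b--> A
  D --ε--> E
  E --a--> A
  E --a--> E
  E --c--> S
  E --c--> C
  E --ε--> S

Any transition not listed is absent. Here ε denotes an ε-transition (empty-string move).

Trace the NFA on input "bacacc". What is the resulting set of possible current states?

{S, C, D, E}

Start in {S}.
Read 'b': {S} → {B, C}.
Read 'a': {B, C} → {S, B, D, E}.
Read 'c': {S, B, D, E} → {S, C, E}.
Read 'a': {S, C, E} → {S, A, C, E}.
Read 'c': {S, A, C, E} → {S, C, D, E}.
Read 'c': {S, C, D, E} → {S, C, D, E}.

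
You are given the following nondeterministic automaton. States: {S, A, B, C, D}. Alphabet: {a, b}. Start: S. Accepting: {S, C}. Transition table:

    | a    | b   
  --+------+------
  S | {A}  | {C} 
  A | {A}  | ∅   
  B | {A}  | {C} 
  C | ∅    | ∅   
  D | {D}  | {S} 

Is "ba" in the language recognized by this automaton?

No

Start in {S}.
Read 'b': {S} → {C}.
Read 'a': {C} → ∅.
The final set ∅ contains no accepting state.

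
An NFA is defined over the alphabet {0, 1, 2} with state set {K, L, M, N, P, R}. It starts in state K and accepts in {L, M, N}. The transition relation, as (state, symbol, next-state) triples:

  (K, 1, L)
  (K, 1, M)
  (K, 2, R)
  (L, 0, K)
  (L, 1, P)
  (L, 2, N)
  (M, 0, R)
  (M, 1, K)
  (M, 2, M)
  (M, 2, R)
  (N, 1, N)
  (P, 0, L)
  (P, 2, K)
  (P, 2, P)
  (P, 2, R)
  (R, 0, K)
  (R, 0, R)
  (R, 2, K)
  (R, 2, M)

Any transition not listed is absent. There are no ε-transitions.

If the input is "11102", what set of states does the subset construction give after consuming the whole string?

Start in {K}.
Read '1': K→{L, M}; now {L, M}.
Read '1': L→{P}, M→{K}; now {K, P}.
Read '1': K→{L, M}, P→∅; now {L, M}.
Read '0': L→{K}, M→{R}; now {K, R}.
Read '2': K→{R}, R→{K, M}; now {K, M, R}.

{K, M, R}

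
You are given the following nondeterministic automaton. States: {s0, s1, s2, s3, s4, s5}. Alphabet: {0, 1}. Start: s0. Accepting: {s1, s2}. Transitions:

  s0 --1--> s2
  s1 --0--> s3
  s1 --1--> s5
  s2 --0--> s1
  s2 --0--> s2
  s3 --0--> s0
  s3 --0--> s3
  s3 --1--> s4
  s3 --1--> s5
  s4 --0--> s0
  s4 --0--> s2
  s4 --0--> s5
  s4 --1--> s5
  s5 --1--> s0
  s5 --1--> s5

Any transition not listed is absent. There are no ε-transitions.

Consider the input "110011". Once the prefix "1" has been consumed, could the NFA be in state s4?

No

Start in {s0}.
Read '1': s0→{s2}; now {s2}.
State s4 is not in {s2}.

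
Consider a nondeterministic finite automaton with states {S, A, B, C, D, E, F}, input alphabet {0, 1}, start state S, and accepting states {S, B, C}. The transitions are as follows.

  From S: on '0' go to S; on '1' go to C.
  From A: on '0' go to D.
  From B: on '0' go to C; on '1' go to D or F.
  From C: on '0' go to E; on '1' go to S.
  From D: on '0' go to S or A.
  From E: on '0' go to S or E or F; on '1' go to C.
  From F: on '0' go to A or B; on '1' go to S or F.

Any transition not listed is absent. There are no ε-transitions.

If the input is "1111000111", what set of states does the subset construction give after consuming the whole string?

Start in {S}.
Read '1': {S} → {C}.
Read '1': {C} → {S}.
Read '1': {S} → {C}.
Read '1': {C} → {S}.
Read '0': {S} → {S}.
Read '0': {S} → {S}.
Read '0': {S} → {S}.
Read '1': {S} → {C}.
Read '1': {C} → {S}.
Read '1': {S} → {C}.

{C}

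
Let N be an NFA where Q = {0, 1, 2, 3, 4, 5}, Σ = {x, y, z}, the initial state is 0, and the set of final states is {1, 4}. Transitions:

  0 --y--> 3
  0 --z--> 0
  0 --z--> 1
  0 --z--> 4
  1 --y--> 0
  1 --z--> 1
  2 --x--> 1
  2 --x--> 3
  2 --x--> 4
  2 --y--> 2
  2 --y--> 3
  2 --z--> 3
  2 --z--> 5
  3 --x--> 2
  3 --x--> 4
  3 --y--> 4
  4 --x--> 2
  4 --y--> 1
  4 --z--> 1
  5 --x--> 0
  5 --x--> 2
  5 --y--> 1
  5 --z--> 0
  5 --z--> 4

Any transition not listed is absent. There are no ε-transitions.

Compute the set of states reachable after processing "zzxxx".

{2, 4}

Start in {0}.
Read 'z': {0} → {0, 1, 4}.
Read 'z': {0, 1, 4} → {0, 1, 4}.
Read 'x': {0, 1, 4} → {2}.
Read 'x': {2} → {1, 3, 4}.
Read 'x': {1, 3, 4} → {2, 4}.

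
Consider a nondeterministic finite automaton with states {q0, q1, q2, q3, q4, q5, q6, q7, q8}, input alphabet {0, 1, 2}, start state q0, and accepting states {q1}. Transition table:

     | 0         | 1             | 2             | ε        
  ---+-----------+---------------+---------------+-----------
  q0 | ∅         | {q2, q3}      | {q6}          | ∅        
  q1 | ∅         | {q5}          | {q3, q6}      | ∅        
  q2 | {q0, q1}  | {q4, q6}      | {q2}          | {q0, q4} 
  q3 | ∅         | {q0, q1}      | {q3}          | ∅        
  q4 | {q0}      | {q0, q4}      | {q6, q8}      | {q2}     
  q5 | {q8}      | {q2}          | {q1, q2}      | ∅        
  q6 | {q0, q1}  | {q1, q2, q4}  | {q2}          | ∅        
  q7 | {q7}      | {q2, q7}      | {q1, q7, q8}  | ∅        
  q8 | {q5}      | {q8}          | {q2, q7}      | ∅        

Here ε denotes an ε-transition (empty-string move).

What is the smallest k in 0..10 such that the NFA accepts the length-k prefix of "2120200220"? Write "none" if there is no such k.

2

Start in {q0}.
Read '2': q0→{q6}; now {q6}.
Read '1': q6→{q1, q2, q4}; union {q1, q2, q4}; ε-closure = {q0, q1, q2, q4}.
None of the earlier sets intersect F, but {q0, q1, q2, q4} does.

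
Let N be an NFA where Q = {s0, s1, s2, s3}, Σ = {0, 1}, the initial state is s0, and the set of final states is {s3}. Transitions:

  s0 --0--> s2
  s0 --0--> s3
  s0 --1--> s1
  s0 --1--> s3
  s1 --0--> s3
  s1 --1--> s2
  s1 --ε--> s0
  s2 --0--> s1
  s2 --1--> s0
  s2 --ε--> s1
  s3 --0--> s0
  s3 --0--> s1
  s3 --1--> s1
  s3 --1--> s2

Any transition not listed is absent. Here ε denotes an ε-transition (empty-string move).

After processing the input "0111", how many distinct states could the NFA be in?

4

Start in {s0}.
Read '0': {s0} → {s0, s1, s2, s3}.
Read '1': {s0, s1, s2, s3} → {s0, s1, s2, s3}.
Read '1': {s0, s1, s2, s3} → {s0, s1, s2, s3}.
Read '1': {s0, s1, s2, s3} → {s0, s1, s2, s3}.
That set has 4 states.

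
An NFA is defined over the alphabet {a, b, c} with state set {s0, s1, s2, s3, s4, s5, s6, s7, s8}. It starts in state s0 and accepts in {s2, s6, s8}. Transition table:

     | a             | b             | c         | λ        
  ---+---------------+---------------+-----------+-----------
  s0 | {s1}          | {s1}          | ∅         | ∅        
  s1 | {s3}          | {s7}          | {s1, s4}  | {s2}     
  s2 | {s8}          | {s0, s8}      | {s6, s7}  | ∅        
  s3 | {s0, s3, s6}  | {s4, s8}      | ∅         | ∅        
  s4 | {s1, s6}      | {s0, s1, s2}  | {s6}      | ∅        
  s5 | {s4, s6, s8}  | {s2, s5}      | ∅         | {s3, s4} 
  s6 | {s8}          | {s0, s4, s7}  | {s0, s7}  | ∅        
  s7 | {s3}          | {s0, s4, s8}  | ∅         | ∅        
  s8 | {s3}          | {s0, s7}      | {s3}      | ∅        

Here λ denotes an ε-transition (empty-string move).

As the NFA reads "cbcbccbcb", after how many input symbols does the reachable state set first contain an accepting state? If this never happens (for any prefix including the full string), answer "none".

none

Start in {s0}.
Read 'c': s0→∅; now ∅.
The set is empty and remains empty for the remaining 8 symbols.
No reachable set along the way intersects F.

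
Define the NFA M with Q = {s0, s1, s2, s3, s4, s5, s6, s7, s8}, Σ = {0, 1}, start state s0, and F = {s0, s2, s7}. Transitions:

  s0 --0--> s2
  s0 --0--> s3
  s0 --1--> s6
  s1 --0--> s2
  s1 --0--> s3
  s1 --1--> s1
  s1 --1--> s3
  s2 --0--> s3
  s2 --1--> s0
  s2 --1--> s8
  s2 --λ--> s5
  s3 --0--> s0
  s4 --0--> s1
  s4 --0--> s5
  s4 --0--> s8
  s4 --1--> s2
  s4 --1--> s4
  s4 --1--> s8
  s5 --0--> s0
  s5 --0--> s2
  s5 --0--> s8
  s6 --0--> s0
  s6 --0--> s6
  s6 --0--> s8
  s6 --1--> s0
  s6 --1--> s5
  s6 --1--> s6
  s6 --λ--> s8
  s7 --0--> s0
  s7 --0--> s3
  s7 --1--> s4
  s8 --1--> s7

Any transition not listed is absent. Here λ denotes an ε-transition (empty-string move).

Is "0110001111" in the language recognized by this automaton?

Start in {s0}.
Read '0': {s0} → {s2, s3, s5}.
Read '1': {s2, s3, s5} → {s0, s8}.
Read '1': {s0, s8} → {s6, s7, s8}.
Read '0': {s6, s7, s8} → {s0, s3, s6, s8}.
Read '0': {s0, s3, s6, s8} → {s0, s2, s3, s5, s6, s8}.
Read '0': {s0, s2, s3, s5, s6, s8} → {s0, s2, s3, s5, s6, s8}.
Read '1': {s0, s2, s3, s5, s6, s8} → {s0, s5, s6, s7, s8}.
Read '1': {s0, s5, s6, s7, s8} → {s0, s4, s5, s6, s7, s8}.
Read '1': {s0, s4, s5, s6, s7, s8} → {s0, s2, s4, s5, s6, s7, s8}.
Read '1': {s0, s2, s4, s5, s6, s7, s8} → {s0, s2, s4, s5, s6, s7, s8}.
The final set {s0, s2, s4, s5, s6, s7, s8} contains the accepting states s0, s2, s7.

Yes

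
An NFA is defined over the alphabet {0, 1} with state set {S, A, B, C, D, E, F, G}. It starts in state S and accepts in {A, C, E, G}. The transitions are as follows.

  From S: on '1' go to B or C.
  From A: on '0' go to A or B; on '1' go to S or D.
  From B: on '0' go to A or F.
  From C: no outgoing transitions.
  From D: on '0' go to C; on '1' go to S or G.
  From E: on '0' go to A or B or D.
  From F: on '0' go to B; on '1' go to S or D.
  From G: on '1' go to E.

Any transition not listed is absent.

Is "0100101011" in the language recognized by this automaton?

No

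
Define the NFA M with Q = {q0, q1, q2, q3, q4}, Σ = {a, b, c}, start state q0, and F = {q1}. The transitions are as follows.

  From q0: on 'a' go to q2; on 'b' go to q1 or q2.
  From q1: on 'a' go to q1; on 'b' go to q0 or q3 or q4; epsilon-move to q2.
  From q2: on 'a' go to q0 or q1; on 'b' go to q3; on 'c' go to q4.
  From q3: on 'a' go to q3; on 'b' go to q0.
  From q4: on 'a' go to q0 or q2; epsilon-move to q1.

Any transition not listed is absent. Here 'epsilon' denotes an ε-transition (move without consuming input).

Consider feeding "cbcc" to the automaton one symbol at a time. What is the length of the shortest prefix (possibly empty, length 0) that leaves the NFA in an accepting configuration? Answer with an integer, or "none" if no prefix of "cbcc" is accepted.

none

Start in {q0}.
Read 'c': q0→∅; now ∅.
The set is empty and remains empty for the remaining 3 symbols.
No reachable set along the way intersects F.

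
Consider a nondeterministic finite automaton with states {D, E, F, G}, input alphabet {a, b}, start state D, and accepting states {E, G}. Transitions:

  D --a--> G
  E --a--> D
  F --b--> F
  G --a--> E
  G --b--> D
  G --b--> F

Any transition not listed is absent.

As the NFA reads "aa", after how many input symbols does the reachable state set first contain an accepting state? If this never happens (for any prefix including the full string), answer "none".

1

Start in {D}.
Read 'a': {D} → {G}.
None of the earlier sets intersect F, but {G} does.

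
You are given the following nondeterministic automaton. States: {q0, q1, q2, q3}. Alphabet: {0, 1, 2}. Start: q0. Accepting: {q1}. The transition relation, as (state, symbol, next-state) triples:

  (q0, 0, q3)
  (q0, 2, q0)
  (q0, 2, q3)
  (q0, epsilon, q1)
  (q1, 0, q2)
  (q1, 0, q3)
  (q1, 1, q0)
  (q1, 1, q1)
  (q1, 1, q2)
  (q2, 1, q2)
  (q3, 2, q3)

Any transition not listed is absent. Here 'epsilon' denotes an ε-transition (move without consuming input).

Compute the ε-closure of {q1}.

Begin with {q1}.
No ε-moves leave this set, so the closure equals the set itself.

{q1}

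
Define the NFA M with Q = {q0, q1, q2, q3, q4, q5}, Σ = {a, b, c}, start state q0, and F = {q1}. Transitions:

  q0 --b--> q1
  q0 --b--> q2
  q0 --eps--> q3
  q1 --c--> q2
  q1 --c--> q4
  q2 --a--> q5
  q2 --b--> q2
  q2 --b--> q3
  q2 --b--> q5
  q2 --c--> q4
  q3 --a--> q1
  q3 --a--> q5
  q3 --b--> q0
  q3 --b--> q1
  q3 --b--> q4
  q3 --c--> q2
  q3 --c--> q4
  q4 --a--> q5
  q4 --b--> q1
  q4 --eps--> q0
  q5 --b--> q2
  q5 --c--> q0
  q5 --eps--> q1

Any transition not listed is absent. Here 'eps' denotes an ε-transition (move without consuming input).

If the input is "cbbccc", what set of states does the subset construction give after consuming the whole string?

{q0, q2, q3, q4}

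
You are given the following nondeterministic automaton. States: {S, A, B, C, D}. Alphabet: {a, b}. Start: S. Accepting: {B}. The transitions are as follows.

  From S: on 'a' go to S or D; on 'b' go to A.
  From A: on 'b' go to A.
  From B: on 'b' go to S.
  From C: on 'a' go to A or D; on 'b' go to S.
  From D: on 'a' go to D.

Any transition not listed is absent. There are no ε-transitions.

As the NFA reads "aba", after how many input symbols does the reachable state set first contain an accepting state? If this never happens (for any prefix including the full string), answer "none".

Start in {S}.
Read 'a': {S} → {S, D}.
Read 'b': {S, D} → {A}.
Read 'a': {A} → ∅.
No reachable set along the way intersects F.

none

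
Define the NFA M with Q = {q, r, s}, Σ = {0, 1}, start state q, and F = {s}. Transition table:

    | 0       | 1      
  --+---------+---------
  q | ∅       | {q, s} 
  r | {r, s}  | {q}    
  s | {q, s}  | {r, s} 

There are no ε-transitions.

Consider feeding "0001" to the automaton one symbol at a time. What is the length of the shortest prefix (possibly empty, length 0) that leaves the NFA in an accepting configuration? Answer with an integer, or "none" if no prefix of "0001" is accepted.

Start in {q}.
Read '0': q→∅; now ∅.
The set is empty and remains empty for the remaining 3 symbols.
No reachable set along the way intersects F.

none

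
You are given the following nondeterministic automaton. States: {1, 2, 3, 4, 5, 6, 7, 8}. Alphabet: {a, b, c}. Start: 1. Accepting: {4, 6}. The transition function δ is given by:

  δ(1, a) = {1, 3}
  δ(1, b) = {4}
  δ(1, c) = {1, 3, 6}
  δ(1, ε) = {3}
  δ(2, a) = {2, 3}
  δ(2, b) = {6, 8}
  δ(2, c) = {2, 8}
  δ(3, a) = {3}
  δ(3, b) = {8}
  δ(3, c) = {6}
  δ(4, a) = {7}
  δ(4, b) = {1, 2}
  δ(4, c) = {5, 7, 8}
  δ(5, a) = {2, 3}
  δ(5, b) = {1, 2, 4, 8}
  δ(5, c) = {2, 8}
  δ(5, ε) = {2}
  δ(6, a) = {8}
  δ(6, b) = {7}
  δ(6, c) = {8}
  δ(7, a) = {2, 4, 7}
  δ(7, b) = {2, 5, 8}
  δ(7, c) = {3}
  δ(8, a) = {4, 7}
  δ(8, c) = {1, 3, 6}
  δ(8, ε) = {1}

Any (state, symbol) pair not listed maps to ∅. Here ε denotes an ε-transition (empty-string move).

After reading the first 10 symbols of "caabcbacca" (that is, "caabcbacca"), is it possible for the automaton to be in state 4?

Start: ε-closure({1}) = {1, 3}.
Read 'c': {1, 3} → {1, 3, 6}.
Read 'a': {1, 3, 6} → {1, 3, 8}.
Read 'a': {1, 3, 8} → {1, 3, 4, 7}.
Read 'b': {1, 3, 4, 7} → {1, 2, 3, 4, 5, 8}.
Read 'c': {1, 2, 3, 4, 5, 8} → {1, 2, 3, 5, 6, 7, 8}.
Read 'b': {1, 2, 3, 5, 6, 7, 8} → {1, 2, 3, 4, 5, 6, 7, 8}.
Read 'a': {1, 2, 3, 4, 5, 6, 7, 8} → {1, 2, 3, 4, 7, 8}.
Read 'c': {1, 2, 3, 4, 7, 8} → {1, 2, 3, 5, 6, 7, 8}.
Read 'c': {1, 2, 3, 5, 6, 7, 8} → {1, 2, 3, 6, 8}.
Read 'a': {1, 2, 3, 6, 8} → {1, 2, 3, 4, 7, 8}.
State 4 is in {1, 2, 3, 4, 7, 8}.

Yes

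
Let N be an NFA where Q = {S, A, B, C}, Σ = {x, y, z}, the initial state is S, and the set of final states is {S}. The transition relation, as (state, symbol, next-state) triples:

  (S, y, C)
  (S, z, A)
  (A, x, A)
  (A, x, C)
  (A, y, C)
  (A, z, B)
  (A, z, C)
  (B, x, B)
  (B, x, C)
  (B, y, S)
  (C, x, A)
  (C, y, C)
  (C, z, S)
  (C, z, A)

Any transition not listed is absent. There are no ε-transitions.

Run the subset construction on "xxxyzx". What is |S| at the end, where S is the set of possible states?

0

Start in {S}.
Read 'x': {S} → ∅.
The set is empty and remains empty for the remaining 5 symbols.
That set has 0 states.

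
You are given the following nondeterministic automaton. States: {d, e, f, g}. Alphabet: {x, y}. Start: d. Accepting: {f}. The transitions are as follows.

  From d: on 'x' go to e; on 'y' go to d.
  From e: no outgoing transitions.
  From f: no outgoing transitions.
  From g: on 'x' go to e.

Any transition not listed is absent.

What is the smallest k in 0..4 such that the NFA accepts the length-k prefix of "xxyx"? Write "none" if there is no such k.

none

Start in {d}.
Read 'x': d→{e}; now {e}.
Read 'x': e→∅; now ∅.
The set is empty and remains empty for the remaining 2 symbols.
No reachable set along the way intersects F.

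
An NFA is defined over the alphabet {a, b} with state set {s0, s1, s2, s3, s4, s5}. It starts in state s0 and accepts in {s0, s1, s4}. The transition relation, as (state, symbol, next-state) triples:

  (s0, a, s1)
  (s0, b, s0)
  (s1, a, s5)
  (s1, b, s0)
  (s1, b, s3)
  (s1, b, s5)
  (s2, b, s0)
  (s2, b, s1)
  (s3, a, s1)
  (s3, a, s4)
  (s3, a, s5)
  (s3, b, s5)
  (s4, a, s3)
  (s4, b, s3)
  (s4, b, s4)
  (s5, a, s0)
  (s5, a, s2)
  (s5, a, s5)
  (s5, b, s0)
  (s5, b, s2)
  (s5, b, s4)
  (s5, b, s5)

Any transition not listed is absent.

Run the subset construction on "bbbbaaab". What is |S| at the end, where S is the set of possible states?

5

Start in {s0}.
Read 'b': {s0} → {s0}.
Read 'b': {s0} → {s0}.
Read 'b': {s0} → {s0}.
Read 'b': {s0} → {s0}.
Read 'a': {s0} → {s1}.
Read 'a': {s1} → {s5}.
Read 'a': {s5} → {s0, s2, s5}.
Read 'b': {s0, s2, s5} → {s0, s1, s2, s4, s5}.
That set has 5 states.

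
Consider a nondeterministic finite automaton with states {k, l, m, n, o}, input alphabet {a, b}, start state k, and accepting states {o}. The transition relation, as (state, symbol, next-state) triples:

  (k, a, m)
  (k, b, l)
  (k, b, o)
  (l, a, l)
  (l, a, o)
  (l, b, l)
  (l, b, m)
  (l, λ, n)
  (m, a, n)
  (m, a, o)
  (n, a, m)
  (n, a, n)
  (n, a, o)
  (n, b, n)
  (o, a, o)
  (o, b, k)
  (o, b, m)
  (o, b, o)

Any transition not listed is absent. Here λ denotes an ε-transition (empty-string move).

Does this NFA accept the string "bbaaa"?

Start in {k}.
Read 'b': k→{l, o}; union {l, o}; ε-closure = {l, n, o}.
Read 'b': l→{l, m}, n→{n}, o→{k, m, o}; now {k, l, m, n, o}.
Read 'a': k→{m}, l→{l, o}, m→{n, o}, n→{m, n, o}, o→{o}; now {l, m, n, o}.
Read 'a': l→{l, o}, m→{n, o}, n→{m, n, o}, o→{o}; now {l, m, n, o}.
Read 'a': l→{l, o}, m→{n, o}, n→{m, n, o}, o→{o}; now {l, m, n, o}.
The final set {l, m, n, o} contains the accepting state o.

Yes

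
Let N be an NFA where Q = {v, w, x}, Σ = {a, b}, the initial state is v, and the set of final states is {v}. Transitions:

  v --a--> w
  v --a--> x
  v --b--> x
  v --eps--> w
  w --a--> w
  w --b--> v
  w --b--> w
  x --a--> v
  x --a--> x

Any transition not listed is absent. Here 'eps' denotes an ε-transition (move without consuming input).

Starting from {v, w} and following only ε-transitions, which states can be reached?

{v, w}

Begin with {v, w}.
No ε-moves leave this set, so the closure equals the set itself.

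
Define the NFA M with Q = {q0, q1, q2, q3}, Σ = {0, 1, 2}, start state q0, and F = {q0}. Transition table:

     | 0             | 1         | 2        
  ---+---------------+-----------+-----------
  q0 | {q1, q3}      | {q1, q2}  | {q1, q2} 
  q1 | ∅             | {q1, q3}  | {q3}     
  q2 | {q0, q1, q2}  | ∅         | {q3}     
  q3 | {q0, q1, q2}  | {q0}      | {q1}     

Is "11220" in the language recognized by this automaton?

Yes

Start in {q0}.
Read '1': q0→{q1, q2}; now {q1, q2}.
Read '1': q1→{q1, q3}, q2→∅; now {q1, q3}.
Read '2': q1→{q3}, q3→{q1}; now {q1, q3}.
Read '2': q1→{q3}, q3→{q1}; now {q1, q3}.
Read '0': q1→∅, q3→{q0, q1, q2}; now {q0, q1, q2}.
The final set {q0, q1, q2} contains the accepting state q0.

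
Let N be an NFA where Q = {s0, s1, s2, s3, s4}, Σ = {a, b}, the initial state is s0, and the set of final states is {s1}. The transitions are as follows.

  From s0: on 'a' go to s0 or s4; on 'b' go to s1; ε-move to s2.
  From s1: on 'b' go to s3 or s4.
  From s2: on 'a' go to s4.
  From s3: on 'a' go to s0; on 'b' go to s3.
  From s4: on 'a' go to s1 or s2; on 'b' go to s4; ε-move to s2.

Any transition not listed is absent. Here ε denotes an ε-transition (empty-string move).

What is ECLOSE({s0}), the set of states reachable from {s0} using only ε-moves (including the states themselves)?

{s0, s2}

Begin with {s0}.
ε-move s0 → s2; add s2.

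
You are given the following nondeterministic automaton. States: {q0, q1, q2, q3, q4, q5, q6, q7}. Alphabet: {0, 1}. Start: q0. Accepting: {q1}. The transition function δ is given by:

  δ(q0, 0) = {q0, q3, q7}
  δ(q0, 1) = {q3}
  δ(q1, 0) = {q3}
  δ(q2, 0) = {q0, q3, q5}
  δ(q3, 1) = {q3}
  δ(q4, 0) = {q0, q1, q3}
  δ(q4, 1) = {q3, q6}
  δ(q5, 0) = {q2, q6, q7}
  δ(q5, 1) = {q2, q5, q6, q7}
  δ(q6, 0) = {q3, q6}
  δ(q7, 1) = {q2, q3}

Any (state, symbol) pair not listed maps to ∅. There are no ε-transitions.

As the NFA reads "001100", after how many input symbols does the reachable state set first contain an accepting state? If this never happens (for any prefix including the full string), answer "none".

none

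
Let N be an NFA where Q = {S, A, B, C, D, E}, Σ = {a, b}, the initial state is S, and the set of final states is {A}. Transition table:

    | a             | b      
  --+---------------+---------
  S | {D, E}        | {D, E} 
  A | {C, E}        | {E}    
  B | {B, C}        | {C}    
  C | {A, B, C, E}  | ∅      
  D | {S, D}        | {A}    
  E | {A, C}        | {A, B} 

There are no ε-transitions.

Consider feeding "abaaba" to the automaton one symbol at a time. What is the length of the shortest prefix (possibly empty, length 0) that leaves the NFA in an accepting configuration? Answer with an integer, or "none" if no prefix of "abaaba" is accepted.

2

Start in {S}.
Read 'a': S→{D, E}; now {D, E}.
Read 'b': D→{A}, E→{A, B}; now {A, B}.
None of the earlier sets intersect F, but {A, B} does.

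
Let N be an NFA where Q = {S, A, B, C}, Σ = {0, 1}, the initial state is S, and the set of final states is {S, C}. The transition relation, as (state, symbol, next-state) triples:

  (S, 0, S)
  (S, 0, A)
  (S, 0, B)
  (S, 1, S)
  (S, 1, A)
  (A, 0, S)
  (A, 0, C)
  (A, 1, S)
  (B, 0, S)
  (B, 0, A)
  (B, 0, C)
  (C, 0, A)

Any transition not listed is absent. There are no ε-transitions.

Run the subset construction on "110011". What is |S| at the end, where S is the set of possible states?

2

Start in {S}.
Read '1': S→{S, A}; now {S, A}.
Read '1': S→{S, A}, A→{S}; now {S, A}.
Read '0': S→{S, A, B}, A→{S, C}; now {S, A, B, C}.
Read '0': S→{S, A, B}, A→{S, C}, B→{S, A, C}, C→{A}; now {S, A, B, C}.
Read '1': S→{S, A}, A→{S}, B→∅, C→∅; now {S, A}.
Read '1': S→{S, A}, A→{S}; now {S, A}.
That set has 2 states.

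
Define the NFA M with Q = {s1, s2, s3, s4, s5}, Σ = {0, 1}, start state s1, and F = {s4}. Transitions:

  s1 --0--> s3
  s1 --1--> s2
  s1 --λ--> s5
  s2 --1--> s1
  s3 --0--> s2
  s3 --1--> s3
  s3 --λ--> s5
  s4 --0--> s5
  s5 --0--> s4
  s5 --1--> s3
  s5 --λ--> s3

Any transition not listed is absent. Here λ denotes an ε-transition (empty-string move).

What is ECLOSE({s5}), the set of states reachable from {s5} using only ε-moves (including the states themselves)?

{s3, s5}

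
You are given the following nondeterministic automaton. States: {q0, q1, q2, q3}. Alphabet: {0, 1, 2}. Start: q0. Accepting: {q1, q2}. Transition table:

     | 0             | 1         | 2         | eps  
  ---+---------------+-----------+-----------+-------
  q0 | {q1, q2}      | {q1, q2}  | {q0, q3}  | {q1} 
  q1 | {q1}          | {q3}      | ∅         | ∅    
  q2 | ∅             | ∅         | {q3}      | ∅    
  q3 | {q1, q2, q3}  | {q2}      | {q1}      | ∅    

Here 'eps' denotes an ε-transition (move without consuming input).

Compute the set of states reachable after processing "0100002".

Start: ε-closure({q0}) = {q0, q1}.
Read '0': q0→{q1, q2}, q1→{q1}; now {q1, q2}.
Read '1': q1→{q3}, q2→∅; now {q3}.
Read '0': q3→{q1, q2, q3}; now {q1, q2, q3}.
Read '0': q1→{q1}, q2→∅, q3→{q1, q2, q3}; now {q1, q2, q3}.
Read '0': q1→{q1}, q2→∅, q3→{q1, q2, q3}; now {q1, q2, q3}.
Read '0': q1→{q1}, q2→∅, q3→{q1, q2, q3}; now {q1, q2, q3}.
Read '2': q1→∅, q2→{q3}, q3→{q1}; now {q1, q3}.

{q1, q3}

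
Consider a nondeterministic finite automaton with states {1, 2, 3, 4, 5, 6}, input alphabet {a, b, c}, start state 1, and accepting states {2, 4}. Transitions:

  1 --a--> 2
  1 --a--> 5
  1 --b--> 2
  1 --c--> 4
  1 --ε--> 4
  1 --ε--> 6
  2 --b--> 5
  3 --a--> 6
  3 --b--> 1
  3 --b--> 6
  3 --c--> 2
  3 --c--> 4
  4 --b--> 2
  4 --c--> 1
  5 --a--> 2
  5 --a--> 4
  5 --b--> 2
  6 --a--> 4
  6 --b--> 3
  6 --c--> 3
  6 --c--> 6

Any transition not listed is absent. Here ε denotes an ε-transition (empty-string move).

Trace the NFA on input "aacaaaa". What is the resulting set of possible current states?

∅

Start: ε-closure({1}) = {1, 4, 6}.
Read 'a': 1→{2, 5}, 4→∅, 6→{4}; now {2, 4, 5}.
Read 'a': 2→∅, 4→∅, 5→{2, 4}; now {2, 4}.
Read 'c': 2→∅, 4→{1}; union {1}; ε-closure = {1, 4, 6}.
Read 'a': 1→{2, 5}, 4→∅, 6→{4}; now {2, 4, 5}.
Read 'a': 2→∅, 4→∅, 5→{2, 4}; now {2, 4}.
Read 'a': 2→∅, 4→∅; now ∅.
The set is empty and remains empty for the remaining 1 symbol.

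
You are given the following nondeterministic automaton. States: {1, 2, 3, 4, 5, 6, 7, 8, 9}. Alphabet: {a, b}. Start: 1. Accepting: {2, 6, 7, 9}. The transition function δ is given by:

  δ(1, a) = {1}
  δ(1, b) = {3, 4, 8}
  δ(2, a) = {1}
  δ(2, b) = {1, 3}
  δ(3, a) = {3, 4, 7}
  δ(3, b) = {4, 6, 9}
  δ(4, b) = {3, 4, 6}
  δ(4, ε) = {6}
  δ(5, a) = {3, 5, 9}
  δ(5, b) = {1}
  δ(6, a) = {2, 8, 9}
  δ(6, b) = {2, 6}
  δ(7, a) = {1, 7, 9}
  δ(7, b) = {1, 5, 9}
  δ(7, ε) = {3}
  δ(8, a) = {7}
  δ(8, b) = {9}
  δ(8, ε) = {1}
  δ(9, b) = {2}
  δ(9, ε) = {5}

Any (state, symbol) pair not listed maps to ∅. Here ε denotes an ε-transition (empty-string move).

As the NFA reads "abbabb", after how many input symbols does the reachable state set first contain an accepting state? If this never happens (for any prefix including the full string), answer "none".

Start in {1}.
Read 'a': 1→{1}; now {1}.
Read 'b': 1→{3, 4, 8}; union {3, 4, 8}; ε-closure = {1, 3, 4, 6, 8}.
None of the earlier sets intersect F, but {1, 3, 4, 6, 8} does.

2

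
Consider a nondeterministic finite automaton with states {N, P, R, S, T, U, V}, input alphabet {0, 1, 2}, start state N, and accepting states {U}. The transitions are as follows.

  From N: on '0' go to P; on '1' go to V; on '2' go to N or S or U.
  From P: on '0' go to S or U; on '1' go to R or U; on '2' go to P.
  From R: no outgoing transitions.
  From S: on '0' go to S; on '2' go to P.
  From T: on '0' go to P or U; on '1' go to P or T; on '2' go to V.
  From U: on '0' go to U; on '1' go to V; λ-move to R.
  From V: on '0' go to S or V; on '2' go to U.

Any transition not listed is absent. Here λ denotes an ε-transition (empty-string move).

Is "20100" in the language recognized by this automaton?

Yes

Start in {N}.
Read '2': {N} → {N, R, S, U}.
Read '0': {N, R, S, U} → {P, R, S, U}.
Read '1': {P, R, S, U} → {R, U, V}.
Read '0': {R, U, V} → {R, S, U, V}.
Read '0': {R, S, U, V} → {R, S, U, V}.
The final set {R, S, U, V} contains the accepting state U.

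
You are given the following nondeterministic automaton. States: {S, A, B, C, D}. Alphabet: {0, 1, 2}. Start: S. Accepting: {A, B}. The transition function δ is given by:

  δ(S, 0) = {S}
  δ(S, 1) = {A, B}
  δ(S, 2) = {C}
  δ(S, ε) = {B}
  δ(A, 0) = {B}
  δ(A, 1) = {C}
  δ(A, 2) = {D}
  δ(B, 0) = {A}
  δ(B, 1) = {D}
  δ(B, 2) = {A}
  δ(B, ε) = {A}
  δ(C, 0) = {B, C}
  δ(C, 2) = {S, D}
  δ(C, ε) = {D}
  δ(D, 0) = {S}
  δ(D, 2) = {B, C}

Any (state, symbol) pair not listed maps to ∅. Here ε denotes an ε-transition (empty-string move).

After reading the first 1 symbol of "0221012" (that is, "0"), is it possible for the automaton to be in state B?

Yes

Start: ε-closure({S}) = {S, A, B}.
Read '0': {S, A, B} → {S, A, B}.
State B is in {S, A, B}.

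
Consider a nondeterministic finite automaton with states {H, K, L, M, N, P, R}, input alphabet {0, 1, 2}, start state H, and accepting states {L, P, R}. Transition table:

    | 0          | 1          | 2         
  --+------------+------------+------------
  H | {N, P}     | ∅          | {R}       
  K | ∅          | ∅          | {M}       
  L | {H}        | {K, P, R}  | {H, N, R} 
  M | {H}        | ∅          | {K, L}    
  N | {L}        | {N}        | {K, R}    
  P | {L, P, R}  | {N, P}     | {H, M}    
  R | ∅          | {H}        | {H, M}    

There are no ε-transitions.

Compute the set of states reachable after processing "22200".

{N, P}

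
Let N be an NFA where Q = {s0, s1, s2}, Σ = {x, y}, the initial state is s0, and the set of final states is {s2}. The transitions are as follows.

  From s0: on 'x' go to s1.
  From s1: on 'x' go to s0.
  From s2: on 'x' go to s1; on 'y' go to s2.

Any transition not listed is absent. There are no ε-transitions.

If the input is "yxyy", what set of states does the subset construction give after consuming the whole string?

∅

Start in {s0}.
Read 'y': s0→∅; now ∅.
The set is empty and remains empty for the remaining 3 symbols.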